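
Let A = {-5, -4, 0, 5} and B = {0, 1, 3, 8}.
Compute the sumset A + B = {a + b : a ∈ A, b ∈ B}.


A + B = {a + b : a ∈ A, b ∈ B}.
Enumerate all |A|·|B| = 4·4 = 16 pairs (a, b) and collect distinct sums.
a = -5: -5+0=-5, -5+1=-4, -5+3=-2, -5+8=3
a = -4: -4+0=-4, -4+1=-3, -4+3=-1, -4+8=4
a = 0: 0+0=0, 0+1=1, 0+3=3, 0+8=8
a = 5: 5+0=5, 5+1=6, 5+3=8, 5+8=13
Collecting distinct sums: A + B = {-5, -4, -3, -2, -1, 0, 1, 3, 4, 5, 6, 8, 13}
|A + B| = 13

A + B = {-5, -4, -3, -2, -1, 0, 1, 3, 4, 5, 6, 8, 13}


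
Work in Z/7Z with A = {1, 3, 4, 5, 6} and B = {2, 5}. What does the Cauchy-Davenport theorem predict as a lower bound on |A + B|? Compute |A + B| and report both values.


Cauchy-Davenport: |A + B| ≥ min(p, |A| + |B| - 1) for A, B nonempty in Z/pZ.
|A| = 5, |B| = 2, p = 7.
CD lower bound = min(7, 5 + 2 - 1) = min(7, 6) = 6.
Compute A + B mod 7 directly:
a = 1: 1+2=3, 1+5=6
a = 3: 3+2=5, 3+5=1
a = 4: 4+2=6, 4+5=2
a = 5: 5+2=0, 5+5=3
a = 6: 6+2=1, 6+5=4
A + B = {0, 1, 2, 3, 4, 5, 6}, so |A + B| = 7.
Verify: 7 ≥ 6? Yes ✓.

CD lower bound = 6, actual |A + B| = 7.


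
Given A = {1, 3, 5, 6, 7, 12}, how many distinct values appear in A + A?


A + A = {a + a' : a, a' ∈ A}; |A| = 6.
General bounds: 2|A| - 1 ≤ |A + A| ≤ |A|(|A|+1)/2, i.e. 11 ≤ |A + A| ≤ 21.
Lower bound 2|A|-1 is attained iff A is an arithmetic progression.
Enumerate sums a + a' for a ≤ a' (symmetric, so this suffices):
a = 1: 1+1=2, 1+3=4, 1+5=6, 1+6=7, 1+7=8, 1+12=13
a = 3: 3+3=6, 3+5=8, 3+6=9, 3+7=10, 3+12=15
a = 5: 5+5=10, 5+6=11, 5+7=12, 5+12=17
a = 6: 6+6=12, 6+7=13, 6+12=18
a = 7: 7+7=14, 7+12=19
a = 12: 12+12=24
Distinct sums: {2, 4, 6, 7, 8, 9, 10, 11, 12, 13, 14, 15, 17, 18, 19, 24}
|A + A| = 16

|A + A| = 16


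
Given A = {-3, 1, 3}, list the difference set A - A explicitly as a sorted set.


A - A = {a - a' : a, a' ∈ A}.
Compute a - a' for each ordered pair (a, a'):
a = -3: -3--3=0, -3-1=-4, -3-3=-6
a = 1: 1--3=4, 1-1=0, 1-3=-2
a = 3: 3--3=6, 3-1=2, 3-3=0
Collecting distinct values (and noting 0 appears from a-a):
A - A = {-6, -4, -2, 0, 2, 4, 6}
|A - A| = 7

A - A = {-6, -4, -2, 0, 2, 4, 6}


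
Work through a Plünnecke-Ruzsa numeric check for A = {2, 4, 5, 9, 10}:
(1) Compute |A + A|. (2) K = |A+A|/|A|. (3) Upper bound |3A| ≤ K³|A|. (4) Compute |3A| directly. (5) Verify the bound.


|A| = 5.
Step 1: Compute A + A by enumerating all 25 pairs.
A + A = {4, 6, 7, 8, 9, 10, 11, 12, 13, 14, 15, 18, 19, 20}, so |A + A| = 14.
Step 2: Doubling constant K = |A + A|/|A| = 14/5 = 14/5 ≈ 2.8000.
Step 3: Plünnecke-Ruzsa gives |3A| ≤ K³·|A| = (2.8000)³ · 5 ≈ 109.7600.
Step 4: Compute 3A = A + A + A directly by enumerating all triples (a,b,c) ∈ A³; |3A| = 23.
Step 5: Check 23 ≤ 109.7600? Yes ✓.

K = 14/5, Plünnecke-Ruzsa bound K³|A| ≈ 109.7600, |3A| = 23, inequality holds.


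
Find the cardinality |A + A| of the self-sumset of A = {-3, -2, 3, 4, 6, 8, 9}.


A + A = {a + a' : a, a' ∈ A}; |A| = 7.
General bounds: 2|A| - 1 ≤ |A + A| ≤ |A|(|A|+1)/2, i.e. 13 ≤ |A + A| ≤ 28.
Lower bound 2|A|-1 is attained iff A is an arithmetic progression.
Enumerate sums a + a' for a ≤ a' (symmetric, so this suffices):
a = -3: -3+-3=-6, -3+-2=-5, -3+3=0, -3+4=1, -3+6=3, -3+8=5, -3+9=6
a = -2: -2+-2=-4, -2+3=1, -2+4=2, -2+6=4, -2+8=6, -2+9=7
a = 3: 3+3=6, 3+4=7, 3+6=9, 3+8=11, 3+9=12
a = 4: 4+4=8, 4+6=10, 4+8=12, 4+9=13
a = 6: 6+6=12, 6+8=14, 6+9=15
a = 8: 8+8=16, 8+9=17
a = 9: 9+9=18
Distinct sums: {-6, -5, -4, 0, 1, 2, 3, 4, 5, 6, 7, 8, 9, 10, 11, 12, 13, 14, 15, 16, 17, 18}
|A + A| = 22

|A + A| = 22


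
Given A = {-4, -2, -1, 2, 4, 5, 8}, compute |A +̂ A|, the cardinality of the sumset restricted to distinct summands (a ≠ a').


Restricted sumset: A +̂ A = {a + a' : a ∈ A, a' ∈ A, a ≠ a'}.
Equivalently, take A + A and drop any sum 2a that is achievable ONLY as a + a for a ∈ A (i.e. sums representable only with equal summands).
Enumerate pairs (a, a') with a < a' (symmetric, so each unordered pair gives one sum; this covers all a ≠ a'):
  -4 + -2 = -6
  -4 + -1 = -5
  -4 + 2 = -2
  -4 + 4 = 0
  -4 + 5 = 1
  -4 + 8 = 4
  -2 + -1 = -3
  -2 + 2 = 0
  -2 + 4 = 2
  -2 + 5 = 3
  -2 + 8 = 6
  -1 + 2 = 1
  -1 + 4 = 3
  -1 + 5 = 4
  -1 + 8 = 7
  2 + 4 = 6
  2 + 5 = 7
  2 + 8 = 10
  4 + 5 = 9
  4 + 8 = 12
  5 + 8 = 13
Collected distinct sums: {-6, -5, -3, -2, 0, 1, 2, 3, 4, 6, 7, 9, 10, 12, 13}
|A +̂ A| = 15
(Reference bound: |A +̂ A| ≥ 2|A| - 3 for |A| ≥ 2, with |A| = 7 giving ≥ 11.)

|A +̂ A| = 15


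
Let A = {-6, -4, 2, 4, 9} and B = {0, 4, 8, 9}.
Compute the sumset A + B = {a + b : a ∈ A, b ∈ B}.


A + B = {a + b : a ∈ A, b ∈ B}.
Enumerate all |A|·|B| = 5·4 = 20 pairs (a, b) and collect distinct sums.
a = -6: -6+0=-6, -6+4=-2, -6+8=2, -6+9=3
a = -4: -4+0=-4, -4+4=0, -4+8=4, -4+9=5
a = 2: 2+0=2, 2+4=6, 2+8=10, 2+9=11
a = 4: 4+0=4, 4+4=8, 4+8=12, 4+9=13
a = 9: 9+0=9, 9+4=13, 9+8=17, 9+9=18
Collecting distinct sums: A + B = {-6, -4, -2, 0, 2, 3, 4, 5, 6, 8, 9, 10, 11, 12, 13, 17, 18}
|A + B| = 17

A + B = {-6, -4, -2, 0, 2, 3, 4, 5, 6, 8, 9, 10, 11, 12, 13, 17, 18}


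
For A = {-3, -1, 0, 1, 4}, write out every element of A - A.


A - A = {a - a' : a, a' ∈ A}.
Compute a - a' for each ordered pair (a, a'):
a = -3: -3--3=0, -3--1=-2, -3-0=-3, -3-1=-4, -3-4=-7
a = -1: -1--3=2, -1--1=0, -1-0=-1, -1-1=-2, -1-4=-5
a = 0: 0--3=3, 0--1=1, 0-0=0, 0-1=-1, 0-4=-4
a = 1: 1--3=4, 1--1=2, 1-0=1, 1-1=0, 1-4=-3
a = 4: 4--3=7, 4--1=5, 4-0=4, 4-1=3, 4-4=0
Collecting distinct values (and noting 0 appears from a-a):
A - A = {-7, -5, -4, -3, -2, -1, 0, 1, 2, 3, 4, 5, 7}
|A - A| = 13

A - A = {-7, -5, -4, -3, -2, -1, 0, 1, 2, 3, 4, 5, 7}


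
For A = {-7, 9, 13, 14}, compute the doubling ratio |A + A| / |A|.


|A| = 4.
Compute A + A by enumerating all 16 pairs.
A + A = {-14, 2, 6, 7, 18, 22, 23, 26, 27, 28}, so |A + A| = 10.
K = |A + A| / |A| = 10/4 = 5/2 ≈ 2.5000.
Reference: AP of size 4 gives K = 7/4 ≈ 1.7500; a fully generic set of size 4 gives K ≈ 2.5000.

|A| = 4, |A + A| = 10, K = 10/4 = 5/2.


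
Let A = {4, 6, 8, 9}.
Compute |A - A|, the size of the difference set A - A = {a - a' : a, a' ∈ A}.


A - A = {a - a' : a, a' ∈ A}; |A| = 4.
Bounds: 2|A|-1 ≤ |A - A| ≤ |A|² - |A| + 1, i.e. 7 ≤ |A - A| ≤ 13.
Note: 0 ∈ A - A always (from a - a). The set is symmetric: if d ∈ A - A then -d ∈ A - A.
Enumerate nonzero differences d = a - a' with a > a' (then include -d):
Positive differences: {1, 2, 3, 4, 5}
Full difference set: {0} ∪ (positive diffs) ∪ (negative diffs).
|A - A| = 1 + 2·5 = 11 (matches direct enumeration: 11).

|A - A| = 11


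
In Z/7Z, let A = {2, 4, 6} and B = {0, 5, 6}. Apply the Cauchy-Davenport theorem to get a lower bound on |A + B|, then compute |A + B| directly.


Cauchy-Davenport: |A + B| ≥ min(p, |A| + |B| - 1) for A, B nonempty in Z/pZ.
|A| = 3, |B| = 3, p = 7.
CD lower bound = min(7, 3 + 3 - 1) = min(7, 5) = 5.
Compute A + B mod 7 directly:
a = 2: 2+0=2, 2+5=0, 2+6=1
a = 4: 4+0=4, 4+5=2, 4+6=3
a = 6: 6+0=6, 6+5=4, 6+6=5
A + B = {0, 1, 2, 3, 4, 5, 6}, so |A + B| = 7.
Verify: 7 ≥ 5? Yes ✓.

CD lower bound = 5, actual |A + B| = 7.


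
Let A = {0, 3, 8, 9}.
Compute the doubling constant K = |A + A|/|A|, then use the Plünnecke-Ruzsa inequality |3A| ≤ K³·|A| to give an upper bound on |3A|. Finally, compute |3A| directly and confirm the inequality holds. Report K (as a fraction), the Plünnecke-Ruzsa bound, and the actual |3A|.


|A| = 4.
Step 1: Compute A + A by enumerating all 16 pairs.
A + A = {0, 3, 6, 8, 9, 11, 12, 16, 17, 18}, so |A + A| = 10.
Step 2: Doubling constant K = |A + A|/|A| = 10/4 = 10/4 ≈ 2.5000.
Step 3: Plünnecke-Ruzsa gives |3A| ≤ K³·|A| = (2.5000)³ · 4 ≈ 62.5000.
Step 4: Compute 3A = A + A + A directly by enumerating all triples (a,b,c) ∈ A³; |3A| = 19.
Step 5: Check 19 ≤ 62.5000? Yes ✓.

K = 10/4, Plünnecke-Ruzsa bound K³|A| ≈ 62.5000, |3A| = 19, inequality holds.


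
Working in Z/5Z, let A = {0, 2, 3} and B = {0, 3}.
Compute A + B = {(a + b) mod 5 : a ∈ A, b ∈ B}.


Work in Z/5Z: reduce every sum a + b modulo 5.
Enumerate all 6 pairs:
a = 0: 0+0=0, 0+3=3
a = 2: 2+0=2, 2+3=0
a = 3: 3+0=3, 3+3=1
Distinct residues collected: {0, 1, 2, 3}
|A + B| = 4 (out of 5 total residues).

A + B = {0, 1, 2, 3}


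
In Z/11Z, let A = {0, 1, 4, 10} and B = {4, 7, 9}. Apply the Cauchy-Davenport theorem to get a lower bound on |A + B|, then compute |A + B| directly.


Cauchy-Davenport: |A + B| ≥ min(p, |A| + |B| - 1) for A, B nonempty in Z/pZ.
|A| = 4, |B| = 3, p = 11.
CD lower bound = min(11, 4 + 3 - 1) = min(11, 6) = 6.
Compute A + B mod 11 directly:
a = 0: 0+4=4, 0+7=7, 0+9=9
a = 1: 1+4=5, 1+7=8, 1+9=10
a = 4: 4+4=8, 4+7=0, 4+9=2
a = 10: 10+4=3, 10+7=6, 10+9=8
A + B = {0, 2, 3, 4, 5, 6, 7, 8, 9, 10}, so |A + B| = 10.
Verify: 10 ≥ 6? Yes ✓.

CD lower bound = 6, actual |A + B| = 10.


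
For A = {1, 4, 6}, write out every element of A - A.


A - A = {a - a' : a, a' ∈ A}.
Compute a - a' for each ordered pair (a, a'):
a = 1: 1-1=0, 1-4=-3, 1-6=-5
a = 4: 4-1=3, 4-4=0, 4-6=-2
a = 6: 6-1=5, 6-4=2, 6-6=0
Collecting distinct values (and noting 0 appears from a-a):
A - A = {-5, -3, -2, 0, 2, 3, 5}
|A - A| = 7

A - A = {-5, -3, -2, 0, 2, 3, 5}


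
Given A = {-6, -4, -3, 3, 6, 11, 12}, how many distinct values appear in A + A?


A + A = {a + a' : a, a' ∈ A}; |A| = 7.
General bounds: 2|A| - 1 ≤ |A + A| ≤ |A|(|A|+1)/2, i.e. 13 ≤ |A + A| ≤ 28.
Lower bound 2|A|-1 is attained iff A is an arithmetic progression.
Enumerate sums a + a' for a ≤ a' (symmetric, so this suffices):
a = -6: -6+-6=-12, -6+-4=-10, -6+-3=-9, -6+3=-3, -6+6=0, -6+11=5, -6+12=6
a = -4: -4+-4=-8, -4+-3=-7, -4+3=-1, -4+6=2, -4+11=7, -4+12=8
a = -3: -3+-3=-6, -3+3=0, -3+6=3, -3+11=8, -3+12=9
a = 3: 3+3=6, 3+6=9, 3+11=14, 3+12=15
a = 6: 6+6=12, 6+11=17, 6+12=18
a = 11: 11+11=22, 11+12=23
a = 12: 12+12=24
Distinct sums: {-12, -10, -9, -8, -7, -6, -3, -1, 0, 2, 3, 5, 6, 7, 8, 9, 12, 14, 15, 17, 18, 22, 23, 24}
|A + A| = 24

|A + A| = 24


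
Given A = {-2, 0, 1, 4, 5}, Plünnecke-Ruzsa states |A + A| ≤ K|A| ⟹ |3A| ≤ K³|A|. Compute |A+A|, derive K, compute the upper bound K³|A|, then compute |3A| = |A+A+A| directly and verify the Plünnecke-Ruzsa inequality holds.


|A| = 5.
Step 1: Compute A + A by enumerating all 25 pairs.
A + A = {-4, -2, -1, 0, 1, 2, 3, 4, 5, 6, 8, 9, 10}, so |A + A| = 13.
Step 2: Doubling constant K = |A + A|/|A| = 13/5 = 13/5 ≈ 2.6000.
Step 3: Plünnecke-Ruzsa gives |3A| ≤ K³·|A| = (2.6000)³ · 5 ≈ 87.8800.
Step 4: Compute 3A = A + A + A directly by enumerating all triples (a,b,c) ∈ A³; |3A| = 21.
Step 5: Check 21 ≤ 87.8800? Yes ✓.

K = 13/5, Plünnecke-Ruzsa bound K³|A| ≈ 87.8800, |3A| = 21, inequality holds.


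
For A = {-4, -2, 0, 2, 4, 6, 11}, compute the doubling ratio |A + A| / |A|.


|A| = 7.
Compute A + A by enumerating all 49 pairs.
A + A = {-8, -6, -4, -2, 0, 2, 4, 6, 7, 8, 9, 10, 11, 12, 13, 15, 17, 22}, so |A + A| = 18.
K = |A + A| / |A| = 18/7 (already in lowest terms) ≈ 2.5714.
Reference: AP of size 7 gives K = 13/7 ≈ 1.8571; a fully generic set of size 7 gives K ≈ 4.0000.

|A| = 7, |A + A| = 18, K = 18/7.


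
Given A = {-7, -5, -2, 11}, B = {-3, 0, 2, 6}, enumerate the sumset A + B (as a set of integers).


A + B = {a + b : a ∈ A, b ∈ B}.
Enumerate all |A|·|B| = 4·4 = 16 pairs (a, b) and collect distinct sums.
a = -7: -7+-3=-10, -7+0=-7, -7+2=-5, -7+6=-1
a = -5: -5+-3=-8, -5+0=-5, -5+2=-3, -5+6=1
a = -2: -2+-3=-5, -2+0=-2, -2+2=0, -2+6=4
a = 11: 11+-3=8, 11+0=11, 11+2=13, 11+6=17
Collecting distinct sums: A + B = {-10, -8, -7, -5, -3, -2, -1, 0, 1, 4, 8, 11, 13, 17}
|A + B| = 14

A + B = {-10, -8, -7, -5, -3, -2, -1, 0, 1, 4, 8, 11, 13, 17}


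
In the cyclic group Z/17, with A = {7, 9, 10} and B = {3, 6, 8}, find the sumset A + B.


Work in Z/17Z: reduce every sum a + b modulo 17.
Enumerate all 9 pairs:
a = 7: 7+3=10, 7+6=13, 7+8=15
a = 9: 9+3=12, 9+6=15, 9+8=0
a = 10: 10+3=13, 10+6=16, 10+8=1
Distinct residues collected: {0, 1, 10, 12, 13, 15, 16}
|A + B| = 7 (out of 17 total residues).

A + B = {0, 1, 10, 12, 13, 15, 16}


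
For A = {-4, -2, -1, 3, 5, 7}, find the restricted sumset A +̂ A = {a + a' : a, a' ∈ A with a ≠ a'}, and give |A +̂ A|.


Restricted sumset: A +̂ A = {a + a' : a ∈ A, a' ∈ A, a ≠ a'}.
Equivalently, take A + A and drop any sum 2a that is achievable ONLY as a + a for a ∈ A (i.e. sums representable only with equal summands).
Enumerate pairs (a, a') with a < a' (symmetric, so each unordered pair gives one sum; this covers all a ≠ a'):
  -4 + -2 = -6
  -4 + -1 = -5
  -4 + 3 = -1
  -4 + 5 = 1
  -4 + 7 = 3
  -2 + -1 = -3
  -2 + 3 = 1
  -2 + 5 = 3
  -2 + 7 = 5
  -1 + 3 = 2
  -1 + 5 = 4
  -1 + 7 = 6
  3 + 5 = 8
  3 + 7 = 10
  5 + 7 = 12
Collected distinct sums: {-6, -5, -3, -1, 1, 2, 3, 4, 5, 6, 8, 10, 12}
|A +̂ A| = 13
(Reference bound: |A +̂ A| ≥ 2|A| - 3 for |A| ≥ 2, with |A| = 6 giving ≥ 9.)

|A +̂ A| = 13


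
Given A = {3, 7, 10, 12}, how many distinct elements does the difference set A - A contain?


A - A = {a - a' : a, a' ∈ A}; |A| = 4.
Bounds: 2|A|-1 ≤ |A - A| ≤ |A|² - |A| + 1, i.e. 7 ≤ |A - A| ≤ 13.
Note: 0 ∈ A - A always (from a - a). The set is symmetric: if d ∈ A - A then -d ∈ A - A.
Enumerate nonzero differences d = a - a' with a > a' (then include -d):
Positive differences: {2, 3, 4, 5, 7, 9}
Full difference set: {0} ∪ (positive diffs) ∪ (negative diffs).
|A - A| = 1 + 2·6 = 13 (matches direct enumeration: 13).

|A - A| = 13


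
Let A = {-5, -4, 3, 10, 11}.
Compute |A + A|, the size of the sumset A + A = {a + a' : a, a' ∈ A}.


A + A = {a + a' : a, a' ∈ A}; |A| = 5.
General bounds: 2|A| - 1 ≤ |A + A| ≤ |A|(|A|+1)/2, i.e. 9 ≤ |A + A| ≤ 15.
Lower bound 2|A|-1 is attained iff A is an arithmetic progression.
Enumerate sums a + a' for a ≤ a' (symmetric, so this suffices):
a = -5: -5+-5=-10, -5+-4=-9, -5+3=-2, -5+10=5, -5+11=6
a = -4: -4+-4=-8, -4+3=-1, -4+10=6, -4+11=7
a = 3: 3+3=6, 3+10=13, 3+11=14
a = 10: 10+10=20, 10+11=21
a = 11: 11+11=22
Distinct sums: {-10, -9, -8, -2, -1, 5, 6, 7, 13, 14, 20, 21, 22}
|A + A| = 13

|A + A| = 13


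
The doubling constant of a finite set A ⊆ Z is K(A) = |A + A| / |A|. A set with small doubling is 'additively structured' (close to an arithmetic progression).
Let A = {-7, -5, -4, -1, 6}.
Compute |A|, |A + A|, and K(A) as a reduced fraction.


|A| = 5.
Compute A + A by enumerating all 25 pairs.
A + A = {-14, -12, -11, -10, -9, -8, -6, -5, -2, -1, 1, 2, 5, 12}, so |A + A| = 14.
K = |A + A| / |A| = 14/5 (already in lowest terms) ≈ 2.8000.
Reference: AP of size 5 gives K = 9/5 ≈ 1.8000; a fully generic set of size 5 gives K ≈ 3.0000.

|A| = 5, |A + A| = 14, K = 14/5.


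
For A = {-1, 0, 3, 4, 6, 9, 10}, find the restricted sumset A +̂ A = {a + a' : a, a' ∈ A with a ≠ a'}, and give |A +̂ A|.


Restricted sumset: A +̂ A = {a + a' : a ∈ A, a' ∈ A, a ≠ a'}.
Equivalently, take A + A and drop any sum 2a that is achievable ONLY as a + a for a ∈ A (i.e. sums representable only with equal summands).
Enumerate pairs (a, a') with a < a' (symmetric, so each unordered pair gives one sum; this covers all a ≠ a'):
  -1 + 0 = -1
  -1 + 3 = 2
  -1 + 4 = 3
  -1 + 6 = 5
  -1 + 9 = 8
  -1 + 10 = 9
  0 + 3 = 3
  0 + 4 = 4
  0 + 6 = 6
  0 + 9 = 9
  0 + 10 = 10
  3 + 4 = 7
  3 + 6 = 9
  3 + 9 = 12
  3 + 10 = 13
  4 + 6 = 10
  4 + 9 = 13
  4 + 10 = 14
  6 + 9 = 15
  6 + 10 = 16
  9 + 10 = 19
Collected distinct sums: {-1, 2, 3, 4, 5, 6, 7, 8, 9, 10, 12, 13, 14, 15, 16, 19}
|A +̂ A| = 16
(Reference bound: |A +̂ A| ≥ 2|A| - 3 for |A| ≥ 2, with |A| = 7 giving ≥ 11.)

|A +̂ A| = 16


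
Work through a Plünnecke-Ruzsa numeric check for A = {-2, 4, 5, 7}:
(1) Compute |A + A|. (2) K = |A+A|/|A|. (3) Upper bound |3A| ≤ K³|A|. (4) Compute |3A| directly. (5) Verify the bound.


|A| = 4.
Step 1: Compute A + A by enumerating all 16 pairs.
A + A = {-4, 2, 3, 5, 8, 9, 10, 11, 12, 14}, so |A + A| = 10.
Step 2: Doubling constant K = |A + A|/|A| = 10/4 = 10/4 ≈ 2.5000.
Step 3: Plünnecke-Ruzsa gives |3A| ≤ K³·|A| = (2.5000)³ · 4 ≈ 62.5000.
Step 4: Compute 3A = A + A + A directly by enumerating all triples (a,b,c) ∈ A³; |3A| = 18.
Step 5: Check 18 ≤ 62.5000? Yes ✓.

K = 10/4, Plünnecke-Ruzsa bound K³|A| ≈ 62.5000, |3A| = 18, inequality holds.


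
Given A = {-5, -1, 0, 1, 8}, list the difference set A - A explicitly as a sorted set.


A - A = {a - a' : a, a' ∈ A}.
Compute a - a' for each ordered pair (a, a'):
a = -5: -5--5=0, -5--1=-4, -5-0=-5, -5-1=-6, -5-8=-13
a = -1: -1--5=4, -1--1=0, -1-0=-1, -1-1=-2, -1-8=-9
a = 0: 0--5=5, 0--1=1, 0-0=0, 0-1=-1, 0-8=-8
a = 1: 1--5=6, 1--1=2, 1-0=1, 1-1=0, 1-8=-7
a = 8: 8--5=13, 8--1=9, 8-0=8, 8-1=7, 8-8=0
Collecting distinct values (and noting 0 appears from a-a):
A - A = {-13, -9, -8, -7, -6, -5, -4, -2, -1, 0, 1, 2, 4, 5, 6, 7, 8, 9, 13}
|A - A| = 19

A - A = {-13, -9, -8, -7, -6, -5, -4, -2, -1, 0, 1, 2, 4, 5, 6, 7, 8, 9, 13}


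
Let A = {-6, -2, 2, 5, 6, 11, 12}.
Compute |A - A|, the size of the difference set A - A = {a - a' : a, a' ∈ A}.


A - A = {a - a' : a, a' ∈ A}; |A| = 7.
Bounds: 2|A|-1 ≤ |A - A| ≤ |A|² - |A| + 1, i.e. 13 ≤ |A - A| ≤ 43.
Note: 0 ∈ A - A always (from a - a). The set is symmetric: if d ∈ A - A then -d ∈ A - A.
Enumerate nonzero differences d = a - a' with a > a' (then include -d):
Positive differences: {1, 3, 4, 5, 6, 7, 8, 9, 10, 11, 12, 13, 14, 17, 18}
Full difference set: {0} ∪ (positive diffs) ∪ (negative diffs).
|A - A| = 1 + 2·15 = 31 (matches direct enumeration: 31).

|A - A| = 31


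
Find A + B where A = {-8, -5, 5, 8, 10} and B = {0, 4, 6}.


A + B = {a + b : a ∈ A, b ∈ B}.
Enumerate all |A|·|B| = 5·3 = 15 pairs (a, b) and collect distinct sums.
a = -8: -8+0=-8, -8+4=-4, -8+6=-2
a = -5: -5+0=-5, -5+4=-1, -5+6=1
a = 5: 5+0=5, 5+4=9, 5+6=11
a = 8: 8+0=8, 8+4=12, 8+6=14
a = 10: 10+0=10, 10+4=14, 10+6=16
Collecting distinct sums: A + B = {-8, -5, -4, -2, -1, 1, 5, 8, 9, 10, 11, 12, 14, 16}
|A + B| = 14

A + B = {-8, -5, -4, -2, -1, 1, 5, 8, 9, 10, 11, 12, 14, 16}


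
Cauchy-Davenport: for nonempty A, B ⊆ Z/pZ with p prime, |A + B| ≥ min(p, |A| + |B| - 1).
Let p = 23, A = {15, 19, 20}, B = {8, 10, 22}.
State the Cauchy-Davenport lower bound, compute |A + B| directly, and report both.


Cauchy-Davenport: |A + B| ≥ min(p, |A| + |B| - 1) for A, B nonempty in Z/pZ.
|A| = 3, |B| = 3, p = 23.
CD lower bound = min(23, 3 + 3 - 1) = min(23, 5) = 5.
Compute A + B mod 23 directly:
a = 15: 15+8=0, 15+10=2, 15+22=14
a = 19: 19+8=4, 19+10=6, 19+22=18
a = 20: 20+8=5, 20+10=7, 20+22=19
A + B = {0, 2, 4, 5, 6, 7, 14, 18, 19}, so |A + B| = 9.
Verify: 9 ≥ 5? Yes ✓.

CD lower bound = 5, actual |A + B| = 9.


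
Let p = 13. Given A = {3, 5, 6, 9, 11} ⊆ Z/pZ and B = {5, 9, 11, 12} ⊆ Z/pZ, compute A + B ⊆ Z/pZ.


Work in Z/13Z: reduce every sum a + b modulo 13.
Enumerate all 20 pairs:
a = 3: 3+5=8, 3+9=12, 3+11=1, 3+12=2
a = 5: 5+5=10, 5+9=1, 5+11=3, 5+12=4
a = 6: 6+5=11, 6+9=2, 6+11=4, 6+12=5
a = 9: 9+5=1, 9+9=5, 9+11=7, 9+12=8
a = 11: 11+5=3, 11+9=7, 11+11=9, 11+12=10
Distinct residues collected: {1, 2, 3, 4, 5, 7, 8, 9, 10, 11, 12}
|A + B| = 11 (out of 13 total residues).

A + B = {1, 2, 3, 4, 5, 7, 8, 9, 10, 11, 12}


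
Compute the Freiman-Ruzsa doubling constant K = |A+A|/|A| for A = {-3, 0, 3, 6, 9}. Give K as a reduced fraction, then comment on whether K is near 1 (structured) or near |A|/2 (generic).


|A| = 5.
Compute A + A by enumerating all 25 pairs.
A + A = {-6, -3, 0, 3, 6, 9, 12, 15, 18}, so |A + A| = 9.
K = |A + A| / |A| = 9/5 (already in lowest terms) ≈ 1.8000.
Reference: AP of size 5 gives K = 9/5 ≈ 1.8000; a fully generic set of size 5 gives K ≈ 3.0000.

|A| = 5, |A + A| = 9, K = 9/5.


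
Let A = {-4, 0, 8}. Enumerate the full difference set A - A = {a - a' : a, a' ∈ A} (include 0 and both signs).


A - A = {a - a' : a, a' ∈ A}.
Compute a - a' for each ordered pair (a, a'):
a = -4: -4--4=0, -4-0=-4, -4-8=-12
a = 0: 0--4=4, 0-0=0, 0-8=-8
a = 8: 8--4=12, 8-0=8, 8-8=0
Collecting distinct values (and noting 0 appears from a-a):
A - A = {-12, -8, -4, 0, 4, 8, 12}
|A - A| = 7

A - A = {-12, -8, -4, 0, 4, 8, 12}


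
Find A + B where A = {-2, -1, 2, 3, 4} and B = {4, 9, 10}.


A + B = {a + b : a ∈ A, b ∈ B}.
Enumerate all |A|·|B| = 5·3 = 15 pairs (a, b) and collect distinct sums.
a = -2: -2+4=2, -2+9=7, -2+10=8
a = -1: -1+4=3, -1+9=8, -1+10=9
a = 2: 2+4=6, 2+9=11, 2+10=12
a = 3: 3+4=7, 3+9=12, 3+10=13
a = 4: 4+4=8, 4+9=13, 4+10=14
Collecting distinct sums: A + B = {2, 3, 6, 7, 8, 9, 11, 12, 13, 14}
|A + B| = 10

A + B = {2, 3, 6, 7, 8, 9, 11, 12, 13, 14}


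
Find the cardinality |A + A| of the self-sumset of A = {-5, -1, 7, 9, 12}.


A + A = {a + a' : a, a' ∈ A}; |A| = 5.
General bounds: 2|A| - 1 ≤ |A + A| ≤ |A|(|A|+1)/2, i.e. 9 ≤ |A + A| ≤ 15.
Lower bound 2|A|-1 is attained iff A is an arithmetic progression.
Enumerate sums a + a' for a ≤ a' (symmetric, so this suffices):
a = -5: -5+-5=-10, -5+-1=-6, -5+7=2, -5+9=4, -5+12=7
a = -1: -1+-1=-2, -1+7=6, -1+9=8, -1+12=11
a = 7: 7+7=14, 7+9=16, 7+12=19
a = 9: 9+9=18, 9+12=21
a = 12: 12+12=24
Distinct sums: {-10, -6, -2, 2, 4, 6, 7, 8, 11, 14, 16, 18, 19, 21, 24}
|A + A| = 15

|A + A| = 15


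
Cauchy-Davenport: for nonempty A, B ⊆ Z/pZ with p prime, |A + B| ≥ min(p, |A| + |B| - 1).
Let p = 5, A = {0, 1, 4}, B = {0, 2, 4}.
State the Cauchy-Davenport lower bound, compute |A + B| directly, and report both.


Cauchy-Davenport: |A + B| ≥ min(p, |A| + |B| - 1) for A, B nonempty in Z/pZ.
|A| = 3, |B| = 3, p = 5.
CD lower bound = min(5, 3 + 3 - 1) = min(5, 5) = 5.
Compute A + B mod 5 directly:
a = 0: 0+0=0, 0+2=2, 0+4=4
a = 1: 1+0=1, 1+2=3, 1+4=0
a = 4: 4+0=4, 4+2=1, 4+4=3
A + B = {0, 1, 2, 3, 4}, so |A + B| = 5.
Verify: 5 ≥ 5? Yes ✓.

CD lower bound = 5, actual |A + B| = 5.


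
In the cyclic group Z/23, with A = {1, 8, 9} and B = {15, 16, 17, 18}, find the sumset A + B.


Work in Z/23Z: reduce every sum a + b modulo 23.
Enumerate all 12 pairs:
a = 1: 1+15=16, 1+16=17, 1+17=18, 1+18=19
a = 8: 8+15=0, 8+16=1, 8+17=2, 8+18=3
a = 9: 9+15=1, 9+16=2, 9+17=3, 9+18=4
Distinct residues collected: {0, 1, 2, 3, 4, 16, 17, 18, 19}
|A + B| = 9 (out of 23 total residues).

A + B = {0, 1, 2, 3, 4, 16, 17, 18, 19}


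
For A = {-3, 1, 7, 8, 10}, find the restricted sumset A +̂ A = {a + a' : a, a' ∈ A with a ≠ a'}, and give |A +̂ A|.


Restricted sumset: A +̂ A = {a + a' : a ∈ A, a' ∈ A, a ≠ a'}.
Equivalently, take A + A and drop any sum 2a that is achievable ONLY as a + a for a ∈ A (i.e. sums representable only with equal summands).
Enumerate pairs (a, a') with a < a' (symmetric, so each unordered pair gives one sum; this covers all a ≠ a'):
  -3 + 1 = -2
  -3 + 7 = 4
  -3 + 8 = 5
  -3 + 10 = 7
  1 + 7 = 8
  1 + 8 = 9
  1 + 10 = 11
  7 + 8 = 15
  7 + 10 = 17
  8 + 10 = 18
Collected distinct sums: {-2, 4, 5, 7, 8, 9, 11, 15, 17, 18}
|A +̂ A| = 10
(Reference bound: |A +̂ A| ≥ 2|A| - 3 for |A| ≥ 2, with |A| = 5 giving ≥ 7.)

|A +̂ A| = 10


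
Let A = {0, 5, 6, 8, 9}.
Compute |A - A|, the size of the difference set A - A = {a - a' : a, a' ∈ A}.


A - A = {a - a' : a, a' ∈ A}; |A| = 5.
Bounds: 2|A|-1 ≤ |A - A| ≤ |A|² - |A| + 1, i.e. 9 ≤ |A - A| ≤ 21.
Note: 0 ∈ A - A always (from a - a). The set is symmetric: if d ∈ A - A then -d ∈ A - A.
Enumerate nonzero differences d = a - a' with a > a' (then include -d):
Positive differences: {1, 2, 3, 4, 5, 6, 8, 9}
Full difference set: {0} ∪ (positive diffs) ∪ (negative diffs).
|A - A| = 1 + 2·8 = 17 (matches direct enumeration: 17).

|A - A| = 17


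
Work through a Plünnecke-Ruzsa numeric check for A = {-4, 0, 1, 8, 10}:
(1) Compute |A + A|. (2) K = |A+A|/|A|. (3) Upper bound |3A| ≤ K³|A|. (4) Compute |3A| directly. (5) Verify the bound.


|A| = 5.
Step 1: Compute A + A by enumerating all 25 pairs.
A + A = {-8, -4, -3, 0, 1, 2, 4, 6, 8, 9, 10, 11, 16, 18, 20}, so |A + A| = 15.
Step 2: Doubling constant K = |A + A|/|A| = 15/5 = 15/5 ≈ 3.0000.
Step 3: Plünnecke-Ruzsa gives |3A| ≤ K³·|A| = (3.0000)³ · 5 ≈ 135.0000.
Step 4: Compute 3A = A + A + A directly by enumerating all triples (a,b,c) ∈ A³; |3A| = 30.
Step 5: Check 30 ≤ 135.0000? Yes ✓.

K = 15/5, Plünnecke-Ruzsa bound K³|A| ≈ 135.0000, |3A| = 30, inequality holds.


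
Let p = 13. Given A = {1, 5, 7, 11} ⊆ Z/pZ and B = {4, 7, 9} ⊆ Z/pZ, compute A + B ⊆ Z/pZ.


Work in Z/13Z: reduce every sum a + b modulo 13.
Enumerate all 12 pairs:
a = 1: 1+4=5, 1+7=8, 1+9=10
a = 5: 5+4=9, 5+7=12, 5+9=1
a = 7: 7+4=11, 7+7=1, 7+9=3
a = 11: 11+4=2, 11+7=5, 11+9=7
Distinct residues collected: {1, 2, 3, 5, 7, 8, 9, 10, 11, 12}
|A + B| = 10 (out of 13 total residues).

A + B = {1, 2, 3, 5, 7, 8, 9, 10, 11, 12}


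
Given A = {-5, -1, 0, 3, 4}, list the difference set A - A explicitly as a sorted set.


A - A = {a - a' : a, a' ∈ A}.
Compute a - a' for each ordered pair (a, a'):
a = -5: -5--5=0, -5--1=-4, -5-0=-5, -5-3=-8, -5-4=-9
a = -1: -1--5=4, -1--1=0, -1-0=-1, -1-3=-4, -1-4=-5
a = 0: 0--5=5, 0--1=1, 0-0=0, 0-3=-3, 0-4=-4
a = 3: 3--5=8, 3--1=4, 3-0=3, 3-3=0, 3-4=-1
a = 4: 4--5=9, 4--1=5, 4-0=4, 4-3=1, 4-4=0
Collecting distinct values (and noting 0 appears from a-a):
A - A = {-9, -8, -5, -4, -3, -1, 0, 1, 3, 4, 5, 8, 9}
|A - A| = 13

A - A = {-9, -8, -5, -4, -3, -1, 0, 1, 3, 4, 5, 8, 9}


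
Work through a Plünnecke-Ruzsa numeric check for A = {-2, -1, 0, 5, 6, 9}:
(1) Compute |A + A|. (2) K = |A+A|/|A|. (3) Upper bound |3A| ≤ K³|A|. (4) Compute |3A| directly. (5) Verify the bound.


|A| = 6.
Step 1: Compute A + A by enumerating all 36 pairs.
A + A = {-4, -3, -2, -1, 0, 3, 4, 5, 6, 7, 8, 9, 10, 11, 12, 14, 15, 18}, so |A + A| = 18.
Step 2: Doubling constant K = |A + A|/|A| = 18/6 = 18/6 ≈ 3.0000.
Step 3: Plünnecke-Ruzsa gives |3A| ≤ K³·|A| = (3.0000)³ · 6 ≈ 162.0000.
Step 4: Compute 3A = A + A + A directly by enumerating all triples (a,b,c) ∈ A³; |3A| = 31.
Step 5: Check 31 ≤ 162.0000? Yes ✓.

K = 18/6, Plünnecke-Ruzsa bound K³|A| ≈ 162.0000, |3A| = 31, inequality holds.


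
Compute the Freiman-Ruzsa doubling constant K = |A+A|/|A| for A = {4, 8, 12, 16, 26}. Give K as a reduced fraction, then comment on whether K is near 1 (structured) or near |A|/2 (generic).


|A| = 5.
Compute A + A by enumerating all 25 pairs.
A + A = {8, 12, 16, 20, 24, 28, 30, 32, 34, 38, 42, 52}, so |A + A| = 12.
K = |A + A| / |A| = 12/5 (already in lowest terms) ≈ 2.4000.
Reference: AP of size 5 gives K = 9/5 ≈ 1.8000; a fully generic set of size 5 gives K ≈ 3.0000.

|A| = 5, |A + A| = 12, K = 12/5.


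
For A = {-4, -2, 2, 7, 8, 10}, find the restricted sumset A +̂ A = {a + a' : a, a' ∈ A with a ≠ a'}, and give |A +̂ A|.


Restricted sumset: A +̂ A = {a + a' : a ∈ A, a' ∈ A, a ≠ a'}.
Equivalently, take A + A and drop any sum 2a that is achievable ONLY as a + a for a ∈ A (i.e. sums representable only with equal summands).
Enumerate pairs (a, a') with a < a' (symmetric, so each unordered pair gives one sum; this covers all a ≠ a'):
  -4 + -2 = -6
  -4 + 2 = -2
  -4 + 7 = 3
  -4 + 8 = 4
  -4 + 10 = 6
  -2 + 2 = 0
  -2 + 7 = 5
  -2 + 8 = 6
  -2 + 10 = 8
  2 + 7 = 9
  2 + 8 = 10
  2 + 10 = 12
  7 + 8 = 15
  7 + 10 = 17
  8 + 10 = 18
Collected distinct sums: {-6, -2, 0, 3, 4, 5, 6, 8, 9, 10, 12, 15, 17, 18}
|A +̂ A| = 14
(Reference bound: |A +̂ A| ≥ 2|A| - 3 for |A| ≥ 2, with |A| = 6 giving ≥ 9.)

|A +̂ A| = 14


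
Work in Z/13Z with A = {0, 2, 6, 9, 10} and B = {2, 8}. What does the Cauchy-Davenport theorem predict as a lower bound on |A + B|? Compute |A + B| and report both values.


Cauchy-Davenport: |A + B| ≥ min(p, |A| + |B| - 1) for A, B nonempty in Z/pZ.
|A| = 5, |B| = 2, p = 13.
CD lower bound = min(13, 5 + 2 - 1) = min(13, 6) = 6.
Compute A + B mod 13 directly:
a = 0: 0+2=2, 0+8=8
a = 2: 2+2=4, 2+8=10
a = 6: 6+2=8, 6+8=1
a = 9: 9+2=11, 9+8=4
a = 10: 10+2=12, 10+8=5
A + B = {1, 2, 4, 5, 8, 10, 11, 12}, so |A + B| = 8.
Verify: 8 ≥ 6? Yes ✓.

CD lower bound = 6, actual |A + B| = 8.


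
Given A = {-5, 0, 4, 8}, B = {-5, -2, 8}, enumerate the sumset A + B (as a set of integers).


A + B = {a + b : a ∈ A, b ∈ B}.
Enumerate all |A|·|B| = 4·3 = 12 pairs (a, b) and collect distinct sums.
a = -5: -5+-5=-10, -5+-2=-7, -5+8=3
a = 0: 0+-5=-5, 0+-2=-2, 0+8=8
a = 4: 4+-5=-1, 4+-2=2, 4+8=12
a = 8: 8+-5=3, 8+-2=6, 8+8=16
Collecting distinct sums: A + B = {-10, -7, -5, -2, -1, 2, 3, 6, 8, 12, 16}
|A + B| = 11

A + B = {-10, -7, -5, -2, -1, 2, 3, 6, 8, 12, 16}


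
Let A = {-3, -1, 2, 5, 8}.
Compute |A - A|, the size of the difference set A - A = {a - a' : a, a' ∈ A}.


A - A = {a - a' : a, a' ∈ A}; |A| = 5.
Bounds: 2|A|-1 ≤ |A - A| ≤ |A|² - |A| + 1, i.e. 9 ≤ |A - A| ≤ 21.
Note: 0 ∈ A - A always (from a - a). The set is symmetric: if d ∈ A - A then -d ∈ A - A.
Enumerate nonzero differences d = a - a' with a > a' (then include -d):
Positive differences: {2, 3, 5, 6, 8, 9, 11}
Full difference set: {0} ∪ (positive diffs) ∪ (negative diffs).
|A - A| = 1 + 2·7 = 15 (matches direct enumeration: 15).

|A - A| = 15


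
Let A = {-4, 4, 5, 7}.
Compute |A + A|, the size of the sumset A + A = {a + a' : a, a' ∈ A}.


A + A = {a + a' : a, a' ∈ A}; |A| = 4.
General bounds: 2|A| - 1 ≤ |A + A| ≤ |A|(|A|+1)/2, i.e. 7 ≤ |A + A| ≤ 10.
Lower bound 2|A|-1 is attained iff A is an arithmetic progression.
Enumerate sums a + a' for a ≤ a' (symmetric, so this suffices):
a = -4: -4+-4=-8, -4+4=0, -4+5=1, -4+7=3
a = 4: 4+4=8, 4+5=9, 4+7=11
a = 5: 5+5=10, 5+7=12
a = 7: 7+7=14
Distinct sums: {-8, 0, 1, 3, 8, 9, 10, 11, 12, 14}
|A + A| = 10

|A + A| = 10


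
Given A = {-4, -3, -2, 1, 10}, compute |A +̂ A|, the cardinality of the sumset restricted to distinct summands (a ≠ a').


Restricted sumset: A +̂ A = {a + a' : a ∈ A, a' ∈ A, a ≠ a'}.
Equivalently, take A + A and drop any sum 2a that is achievable ONLY as a + a for a ∈ A (i.e. sums representable only with equal summands).
Enumerate pairs (a, a') with a < a' (symmetric, so each unordered pair gives one sum; this covers all a ≠ a'):
  -4 + -3 = -7
  -4 + -2 = -6
  -4 + 1 = -3
  -4 + 10 = 6
  -3 + -2 = -5
  -3 + 1 = -2
  -3 + 10 = 7
  -2 + 1 = -1
  -2 + 10 = 8
  1 + 10 = 11
Collected distinct sums: {-7, -6, -5, -3, -2, -1, 6, 7, 8, 11}
|A +̂ A| = 10
(Reference bound: |A +̂ A| ≥ 2|A| - 3 for |A| ≥ 2, with |A| = 5 giving ≥ 7.)

|A +̂ A| = 10


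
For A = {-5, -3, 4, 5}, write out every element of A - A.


A - A = {a - a' : a, a' ∈ A}.
Compute a - a' for each ordered pair (a, a'):
a = -5: -5--5=0, -5--3=-2, -5-4=-9, -5-5=-10
a = -3: -3--5=2, -3--3=0, -3-4=-7, -3-5=-8
a = 4: 4--5=9, 4--3=7, 4-4=0, 4-5=-1
a = 5: 5--5=10, 5--3=8, 5-4=1, 5-5=0
Collecting distinct values (and noting 0 appears from a-a):
A - A = {-10, -9, -8, -7, -2, -1, 0, 1, 2, 7, 8, 9, 10}
|A - A| = 13

A - A = {-10, -9, -8, -7, -2, -1, 0, 1, 2, 7, 8, 9, 10}


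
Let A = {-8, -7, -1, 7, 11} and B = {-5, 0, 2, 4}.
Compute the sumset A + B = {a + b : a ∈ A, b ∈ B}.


A + B = {a + b : a ∈ A, b ∈ B}.
Enumerate all |A|·|B| = 5·4 = 20 pairs (a, b) and collect distinct sums.
a = -8: -8+-5=-13, -8+0=-8, -8+2=-6, -8+4=-4
a = -7: -7+-5=-12, -7+0=-7, -7+2=-5, -7+4=-3
a = -1: -1+-5=-6, -1+0=-1, -1+2=1, -1+4=3
a = 7: 7+-5=2, 7+0=7, 7+2=9, 7+4=11
a = 11: 11+-5=6, 11+0=11, 11+2=13, 11+4=15
Collecting distinct sums: A + B = {-13, -12, -8, -7, -6, -5, -4, -3, -1, 1, 2, 3, 6, 7, 9, 11, 13, 15}
|A + B| = 18

A + B = {-13, -12, -8, -7, -6, -5, -4, -3, -1, 1, 2, 3, 6, 7, 9, 11, 13, 15}


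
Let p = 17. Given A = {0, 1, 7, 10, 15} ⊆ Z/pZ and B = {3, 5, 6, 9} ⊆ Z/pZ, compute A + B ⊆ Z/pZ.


Work in Z/17Z: reduce every sum a + b modulo 17.
Enumerate all 20 pairs:
a = 0: 0+3=3, 0+5=5, 0+6=6, 0+9=9
a = 1: 1+3=4, 1+5=6, 1+6=7, 1+9=10
a = 7: 7+3=10, 7+5=12, 7+6=13, 7+9=16
a = 10: 10+3=13, 10+5=15, 10+6=16, 10+9=2
a = 15: 15+3=1, 15+5=3, 15+6=4, 15+9=7
Distinct residues collected: {1, 2, 3, 4, 5, 6, 7, 9, 10, 12, 13, 15, 16}
|A + B| = 13 (out of 17 total residues).

A + B = {1, 2, 3, 4, 5, 6, 7, 9, 10, 12, 13, 15, 16}


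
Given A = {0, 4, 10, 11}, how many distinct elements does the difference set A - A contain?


A - A = {a - a' : a, a' ∈ A}; |A| = 4.
Bounds: 2|A|-1 ≤ |A - A| ≤ |A|² - |A| + 1, i.e. 7 ≤ |A - A| ≤ 13.
Note: 0 ∈ A - A always (from a - a). The set is symmetric: if d ∈ A - A then -d ∈ A - A.
Enumerate nonzero differences d = a - a' with a > a' (then include -d):
Positive differences: {1, 4, 6, 7, 10, 11}
Full difference set: {0} ∪ (positive diffs) ∪ (negative diffs).
|A - A| = 1 + 2·6 = 13 (matches direct enumeration: 13).

|A - A| = 13


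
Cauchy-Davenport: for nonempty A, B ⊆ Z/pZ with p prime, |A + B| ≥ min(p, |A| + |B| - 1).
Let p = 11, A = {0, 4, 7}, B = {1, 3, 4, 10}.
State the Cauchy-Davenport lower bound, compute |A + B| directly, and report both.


Cauchy-Davenport: |A + B| ≥ min(p, |A| + |B| - 1) for A, B nonempty in Z/pZ.
|A| = 3, |B| = 4, p = 11.
CD lower bound = min(11, 3 + 4 - 1) = min(11, 6) = 6.
Compute A + B mod 11 directly:
a = 0: 0+1=1, 0+3=3, 0+4=4, 0+10=10
a = 4: 4+1=5, 4+3=7, 4+4=8, 4+10=3
a = 7: 7+1=8, 7+3=10, 7+4=0, 7+10=6
A + B = {0, 1, 3, 4, 5, 6, 7, 8, 10}, so |A + B| = 9.
Verify: 9 ≥ 6? Yes ✓.

CD lower bound = 6, actual |A + B| = 9.


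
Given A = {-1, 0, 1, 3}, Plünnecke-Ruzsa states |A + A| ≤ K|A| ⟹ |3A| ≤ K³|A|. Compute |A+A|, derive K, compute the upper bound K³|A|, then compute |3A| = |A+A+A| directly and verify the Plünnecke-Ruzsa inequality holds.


|A| = 4.
Step 1: Compute A + A by enumerating all 16 pairs.
A + A = {-2, -1, 0, 1, 2, 3, 4, 6}, so |A + A| = 8.
Step 2: Doubling constant K = |A + A|/|A| = 8/4 = 8/4 ≈ 2.0000.
Step 3: Plünnecke-Ruzsa gives |3A| ≤ K³·|A| = (2.0000)³ · 4 ≈ 32.0000.
Step 4: Compute 3A = A + A + A directly by enumerating all triples (a,b,c) ∈ A³; |3A| = 12.
Step 5: Check 12 ≤ 32.0000? Yes ✓.

K = 8/4, Plünnecke-Ruzsa bound K³|A| ≈ 32.0000, |3A| = 12, inequality holds.


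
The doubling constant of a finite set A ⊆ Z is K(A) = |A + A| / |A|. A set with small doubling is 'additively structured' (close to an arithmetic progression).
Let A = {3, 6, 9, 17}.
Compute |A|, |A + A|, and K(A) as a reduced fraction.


|A| = 4.
Compute A + A by enumerating all 16 pairs.
A + A = {6, 9, 12, 15, 18, 20, 23, 26, 34}, so |A + A| = 9.
K = |A + A| / |A| = 9/4 (already in lowest terms) ≈ 2.2500.
Reference: AP of size 4 gives K = 7/4 ≈ 1.7500; a fully generic set of size 4 gives K ≈ 2.5000.

|A| = 4, |A + A| = 9, K = 9/4.


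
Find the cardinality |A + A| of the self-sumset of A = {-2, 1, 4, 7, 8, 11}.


A + A = {a + a' : a, a' ∈ A}; |A| = 6.
General bounds: 2|A| - 1 ≤ |A + A| ≤ |A|(|A|+1)/2, i.e. 11 ≤ |A + A| ≤ 21.
Lower bound 2|A|-1 is attained iff A is an arithmetic progression.
Enumerate sums a + a' for a ≤ a' (symmetric, so this suffices):
a = -2: -2+-2=-4, -2+1=-1, -2+4=2, -2+7=5, -2+8=6, -2+11=9
a = 1: 1+1=2, 1+4=5, 1+7=8, 1+8=9, 1+11=12
a = 4: 4+4=8, 4+7=11, 4+8=12, 4+11=15
a = 7: 7+7=14, 7+8=15, 7+11=18
a = 8: 8+8=16, 8+11=19
a = 11: 11+11=22
Distinct sums: {-4, -1, 2, 5, 6, 8, 9, 11, 12, 14, 15, 16, 18, 19, 22}
|A + A| = 15

|A + A| = 15


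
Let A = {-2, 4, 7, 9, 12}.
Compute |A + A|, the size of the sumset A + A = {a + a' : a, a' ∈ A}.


A + A = {a + a' : a, a' ∈ A}; |A| = 5.
General bounds: 2|A| - 1 ≤ |A + A| ≤ |A|(|A|+1)/2, i.e. 9 ≤ |A + A| ≤ 15.
Lower bound 2|A|-1 is attained iff A is an arithmetic progression.
Enumerate sums a + a' for a ≤ a' (symmetric, so this suffices):
a = -2: -2+-2=-4, -2+4=2, -2+7=5, -2+9=7, -2+12=10
a = 4: 4+4=8, 4+7=11, 4+9=13, 4+12=16
a = 7: 7+7=14, 7+9=16, 7+12=19
a = 9: 9+9=18, 9+12=21
a = 12: 12+12=24
Distinct sums: {-4, 2, 5, 7, 8, 10, 11, 13, 14, 16, 18, 19, 21, 24}
|A + A| = 14

|A + A| = 14


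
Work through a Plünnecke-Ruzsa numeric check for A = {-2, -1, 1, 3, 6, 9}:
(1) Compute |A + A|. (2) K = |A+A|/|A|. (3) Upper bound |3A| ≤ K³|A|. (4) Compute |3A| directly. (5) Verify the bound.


|A| = 6.
Step 1: Compute A + A by enumerating all 36 pairs.
A + A = {-4, -3, -2, -1, 0, 1, 2, 4, 5, 6, 7, 8, 9, 10, 12, 15, 18}, so |A + A| = 17.
Step 2: Doubling constant K = |A + A|/|A| = 17/6 = 17/6 ≈ 2.8333.
Step 3: Plünnecke-Ruzsa gives |3A| ≤ K³·|A| = (2.8333)³ · 6 ≈ 136.4722.
Step 4: Compute 3A = A + A + A directly by enumerating all triples (a,b,c) ∈ A³; |3A| = 29.
Step 5: Check 29 ≤ 136.4722? Yes ✓.

K = 17/6, Plünnecke-Ruzsa bound K³|A| ≈ 136.4722, |3A| = 29, inequality holds.


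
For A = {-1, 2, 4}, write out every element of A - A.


A - A = {a - a' : a, a' ∈ A}.
Compute a - a' for each ordered pair (a, a'):
a = -1: -1--1=0, -1-2=-3, -1-4=-5
a = 2: 2--1=3, 2-2=0, 2-4=-2
a = 4: 4--1=5, 4-2=2, 4-4=0
Collecting distinct values (and noting 0 appears from a-a):
A - A = {-5, -3, -2, 0, 2, 3, 5}
|A - A| = 7

A - A = {-5, -3, -2, 0, 2, 3, 5}


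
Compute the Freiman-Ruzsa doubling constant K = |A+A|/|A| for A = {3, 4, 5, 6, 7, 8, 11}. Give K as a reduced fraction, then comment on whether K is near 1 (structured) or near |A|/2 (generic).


|A| = 7.
Compute A + A by enumerating all 49 pairs.
A + A = {6, 7, 8, 9, 10, 11, 12, 13, 14, 15, 16, 17, 18, 19, 22}, so |A + A| = 15.
K = |A + A| / |A| = 15/7 (already in lowest terms) ≈ 2.1429.
Reference: AP of size 7 gives K = 13/7 ≈ 1.8571; a fully generic set of size 7 gives K ≈ 4.0000.

|A| = 7, |A + A| = 15, K = 15/7.


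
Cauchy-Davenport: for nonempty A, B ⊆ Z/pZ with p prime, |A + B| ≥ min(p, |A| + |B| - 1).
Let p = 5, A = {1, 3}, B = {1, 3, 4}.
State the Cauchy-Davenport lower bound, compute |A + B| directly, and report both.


Cauchy-Davenport: |A + B| ≥ min(p, |A| + |B| - 1) for A, B nonempty in Z/pZ.
|A| = 2, |B| = 3, p = 5.
CD lower bound = min(5, 2 + 3 - 1) = min(5, 4) = 4.
Compute A + B mod 5 directly:
a = 1: 1+1=2, 1+3=4, 1+4=0
a = 3: 3+1=4, 3+3=1, 3+4=2
A + B = {0, 1, 2, 4}, so |A + B| = 4.
Verify: 4 ≥ 4? Yes ✓.

CD lower bound = 4, actual |A + B| = 4.


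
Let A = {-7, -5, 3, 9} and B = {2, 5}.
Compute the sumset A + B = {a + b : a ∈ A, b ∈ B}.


A + B = {a + b : a ∈ A, b ∈ B}.
Enumerate all |A|·|B| = 4·2 = 8 pairs (a, b) and collect distinct sums.
a = -7: -7+2=-5, -7+5=-2
a = -5: -5+2=-3, -5+5=0
a = 3: 3+2=5, 3+5=8
a = 9: 9+2=11, 9+5=14
Collecting distinct sums: A + B = {-5, -3, -2, 0, 5, 8, 11, 14}
|A + B| = 8

A + B = {-5, -3, -2, 0, 5, 8, 11, 14}


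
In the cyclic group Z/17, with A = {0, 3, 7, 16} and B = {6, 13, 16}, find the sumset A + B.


Work in Z/17Z: reduce every sum a + b modulo 17.
Enumerate all 12 pairs:
a = 0: 0+6=6, 0+13=13, 0+16=16
a = 3: 3+6=9, 3+13=16, 3+16=2
a = 7: 7+6=13, 7+13=3, 7+16=6
a = 16: 16+6=5, 16+13=12, 16+16=15
Distinct residues collected: {2, 3, 5, 6, 9, 12, 13, 15, 16}
|A + B| = 9 (out of 17 total residues).

A + B = {2, 3, 5, 6, 9, 12, 13, 15, 16}


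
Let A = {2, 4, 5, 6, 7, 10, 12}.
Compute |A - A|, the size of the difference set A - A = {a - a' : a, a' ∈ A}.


A - A = {a - a' : a, a' ∈ A}; |A| = 7.
Bounds: 2|A|-1 ≤ |A - A| ≤ |A|² - |A| + 1, i.e. 13 ≤ |A - A| ≤ 43.
Note: 0 ∈ A - A always (from a - a). The set is symmetric: if d ∈ A - A then -d ∈ A - A.
Enumerate nonzero differences d = a - a' with a > a' (then include -d):
Positive differences: {1, 2, 3, 4, 5, 6, 7, 8, 10}
Full difference set: {0} ∪ (positive diffs) ∪ (negative diffs).
|A - A| = 1 + 2·9 = 19 (matches direct enumeration: 19).

|A - A| = 19


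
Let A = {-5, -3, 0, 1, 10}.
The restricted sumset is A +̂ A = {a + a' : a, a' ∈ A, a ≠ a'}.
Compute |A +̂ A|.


Restricted sumset: A +̂ A = {a + a' : a ∈ A, a' ∈ A, a ≠ a'}.
Equivalently, take A + A and drop any sum 2a that is achievable ONLY as a + a for a ∈ A (i.e. sums representable only with equal summands).
Enumerate pairs (a, a') with a < a' (symmetric, so each unordered pair gives one sum; this covers all a ≠ a'):
  -5 + -3 = -8
  -5 + 0 = -5
  -5 + 1 = -4
  -5 + 10 = 5
  -3 + 0 = -3
  -3 + 1 = -2
  -3 + 10 = 7
  0 + 1 = 1
  0 + 10 = 10
  1 + 10 = 11
Collected distinct sums: {-8, -5, -4, -3, -2, 1, 5, 7, 10, 11}
|A +̂ A| = 10
(Reference bound: |A +̂ A| ≥ 2|A| - 3 for |A| ≥ 2, with |A| = 5 giving ≥ 7.)

|A +̂ A| = 10
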